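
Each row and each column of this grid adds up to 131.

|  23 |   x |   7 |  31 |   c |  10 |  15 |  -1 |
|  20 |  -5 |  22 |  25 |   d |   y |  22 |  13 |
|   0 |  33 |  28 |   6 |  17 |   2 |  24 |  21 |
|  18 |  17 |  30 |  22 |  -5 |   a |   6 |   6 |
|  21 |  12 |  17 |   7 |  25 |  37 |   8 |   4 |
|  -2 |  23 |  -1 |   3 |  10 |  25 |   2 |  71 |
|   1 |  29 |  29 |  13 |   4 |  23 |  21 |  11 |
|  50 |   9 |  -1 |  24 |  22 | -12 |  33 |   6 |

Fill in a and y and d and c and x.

a = 37, y = 9, d = 25, c = 33, x = 13

The known cells in column 2 total 118, leaving 131 − 118 = 13 for the blank.
The known cells in row 1 total 98, leaving 131 − 98 = 33 for the blank.
The known cells in column 5 total 106, leaving 131 − 106 = 25 for the blank.
The known cells in row 2 total 122, leaving 131 − 122 = 9 for the blank.
The known cells in row 4 total 94, leaving 131 − 94 = 37 for the blank.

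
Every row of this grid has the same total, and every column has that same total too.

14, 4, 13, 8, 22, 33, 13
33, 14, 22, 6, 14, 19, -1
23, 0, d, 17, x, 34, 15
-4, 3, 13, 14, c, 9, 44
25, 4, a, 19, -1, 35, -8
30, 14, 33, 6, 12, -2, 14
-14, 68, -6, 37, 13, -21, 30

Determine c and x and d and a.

Rows 1 and 2 both sum to 107, so that's the common total.
Row 4: -4 + 3 + 13 + 14 + 9 + 44 = 79, so its missing entry is 107 − 79 = 28.
Column 5: 22 + 14 + 28 − 1 + 12 + 13 = 88, so its missing entry is 107 − 88 = 19.
Row 5: 25 + 4 + 19 − 1 + 35 − 8 = 74, so its missing entry is 107 − 74 = 33.
Row 3: 23 + 0 + 17 + 19 + 34 + 15 = 108, so its missing entry is 107 − 108 = -1.

c = 28, x = 19, d = -1, a = 33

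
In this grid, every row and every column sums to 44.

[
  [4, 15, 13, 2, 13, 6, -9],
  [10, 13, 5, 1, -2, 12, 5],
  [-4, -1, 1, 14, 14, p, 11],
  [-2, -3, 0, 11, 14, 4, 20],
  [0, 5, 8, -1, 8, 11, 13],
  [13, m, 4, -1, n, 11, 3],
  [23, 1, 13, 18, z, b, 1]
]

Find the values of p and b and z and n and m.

p = 9, b = -9, z = -3, n = 0, m = 14

Column 2: 15 + 13 − 1 − 3 + 5 + 1 = 30, so its missing entry is 44 − 30 = 14.
Row 6: 13 + 14 + 4 − 1 + 11 + 3 = 44, so its missing entry is 44 − 44 = 0.
Column 5: 13 − 2 + 14 + 14 + 8 + 0 = 47, so its missing entry is 44 − 47 = -3.
Row 7: 23 + 1 + 13 + 18 − 3 + 1 = 53, so its missing entry is 44 − 53 = -9.
Row 3: -4 − 1 + 1 + 14 + 14 + 11 = 35, so its missing entry is 44 − 35 = 9.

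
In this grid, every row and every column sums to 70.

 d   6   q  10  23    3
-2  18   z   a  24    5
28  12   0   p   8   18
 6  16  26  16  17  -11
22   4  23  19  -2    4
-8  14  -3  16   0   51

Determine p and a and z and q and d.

The known cells in column 1 total 46, leaving 70 − 46 = 24 for the blank.
The known cells in row 3 total 66, leaving 70 − 66 = 4 for the blank.
The known cells in row 1 total 66, leaving 70 − 66 = 4 for the blank.
The known cells in column 3 total 50, leaving 70 − 50 = 20 for the blank.
The known cells in row 2 total 65, leaving 70 − 65 = 5 for the blank.

p = 4, a = 5, z = 20, q = 4, d = 24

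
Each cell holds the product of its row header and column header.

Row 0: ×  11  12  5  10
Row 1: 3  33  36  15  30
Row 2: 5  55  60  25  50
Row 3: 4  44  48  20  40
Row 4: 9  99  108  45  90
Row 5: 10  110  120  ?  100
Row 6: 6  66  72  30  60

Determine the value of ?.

10 × 5 = 50.

50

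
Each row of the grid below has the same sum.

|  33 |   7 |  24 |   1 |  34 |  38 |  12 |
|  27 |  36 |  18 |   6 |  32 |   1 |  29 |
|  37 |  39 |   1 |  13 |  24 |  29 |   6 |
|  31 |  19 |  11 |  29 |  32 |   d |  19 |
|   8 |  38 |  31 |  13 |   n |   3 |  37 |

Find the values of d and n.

The complete rows each total 149.
Row 4 is missing 149 − 141 = 8 (since 31 + 19 + 11 + 29 + 32 + 19 = 141).
Row 5 is missing 149 − 130 = 19 (since 8 + 38 + 31 + 13 + 3 + 37 = 130).

d = 8, n = 19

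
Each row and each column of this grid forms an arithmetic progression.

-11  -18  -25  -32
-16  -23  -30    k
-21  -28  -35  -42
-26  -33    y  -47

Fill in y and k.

y = -40, k = -37

Along each row the entries change by -7 per step; down each column they change by -5.
Row 4: from -26 at column 1, stepping by -7 to column 3 gives -40.
Row 2: from -16 at column 1, stepping by -7 to column 4 gives -37.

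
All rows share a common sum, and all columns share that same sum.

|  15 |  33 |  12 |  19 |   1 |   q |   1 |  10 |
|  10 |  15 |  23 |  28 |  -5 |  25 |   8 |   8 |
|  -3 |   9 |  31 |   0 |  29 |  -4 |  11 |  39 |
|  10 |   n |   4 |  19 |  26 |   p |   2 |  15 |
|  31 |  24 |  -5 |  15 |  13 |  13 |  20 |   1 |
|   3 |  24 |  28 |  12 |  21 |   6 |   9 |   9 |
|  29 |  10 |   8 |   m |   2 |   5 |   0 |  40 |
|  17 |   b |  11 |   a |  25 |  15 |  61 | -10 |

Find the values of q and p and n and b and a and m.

q = 21, p = 31, n = 5, b = -8, a = 1, m = 18

Rows 2 and 3 both sum to 112, so that's the common total.
Row 1 has 15 + 33 + 12 + 19 + 1 + 1 + 10 = 91; the blank must be 112 − 91 = 21.
Row 7 has 29 + 10 + 8 + 2 + 5 + 0 + 40 = 94; the blank must be 112 − 94 = 18.
Column 4 has 19 + 28 + 0 + 19 + 15 + 12 + 18 = 111; the blank must be 112 − 111 = 1.
Row 8 has 17 + 11 + 1 + 25 + 15 + 61 − 10 = 120; the blank must be 112 − 120 = -8.
Column 2 has 33 + 15 + 9 + 24 + 24 + 10 − 8 = 107; the blank must be 112 − 107 = 5.
Row 4 has 10 + 5 + 4 + 19 + 26 + 2 + 15 = 81; the blank must be 112 − 81 = 31.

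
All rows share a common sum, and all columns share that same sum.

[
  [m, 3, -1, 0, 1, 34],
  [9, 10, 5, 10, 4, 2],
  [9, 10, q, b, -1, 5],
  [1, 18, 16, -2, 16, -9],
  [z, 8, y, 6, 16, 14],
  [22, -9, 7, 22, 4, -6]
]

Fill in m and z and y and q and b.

Rows 2 and 4 both sum to 40, so that's the common total.
Row 1 has 3 − 1 + 0 + 1 + 34 = 37; the blank must be 40 − 37 = 3.
Column 1 has 3 + 9 + 9 + 1 + 22 = 44; the blank must be 40 − 44 = -4.
Row 5 has -4 + 8 + 6 + 16 + 14 = 40; the blank must be 40 − 40 = 0.
Column 4 has 0 + 10 − 2 + 6 + 22 = 36; the blank must be 40 − 36 = 4.
Row 3 has 9 + 10 + 4 − 1 + 5 = 27; the blank must be 40 − 27 = 13.

m = 3, z = -4, y = 0, q = 13, b = 4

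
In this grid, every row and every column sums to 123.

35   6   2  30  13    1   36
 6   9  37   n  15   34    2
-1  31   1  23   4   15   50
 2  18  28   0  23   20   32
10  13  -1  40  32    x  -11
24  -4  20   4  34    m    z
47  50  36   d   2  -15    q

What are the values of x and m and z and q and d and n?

Row 5: 10 + 13 − 1 + 40 + 32 − 11 = 83, so its missing entry is 123 − 83 = 40.
Column 6: 1 + 34 + 15 + 20 + 40 − 15 = 95, so its missing entry is 123 − 95 = 28.
Row 6: 24 − 4 + 20 + 4 + 34 + 28 = 106, so its missing entry is 123 − 106 = 17.
Column 7: 36 + 2 + 50 + 32 − 11 + 17 = 126, so its missing entry is 123 − 126 = -3.
Row 7: 47 + 50 + 36 + 2 − 15 − 3 = 117, so its missing entry is 123 − 117 = 6.
Row 2: 6 + 9 + 37 + 15 + 34 + 2 = 103, so its missing entry is 123 − 103 = 20.

x = 40, m = 28, z = 17, q = -3, d = 6, n = 20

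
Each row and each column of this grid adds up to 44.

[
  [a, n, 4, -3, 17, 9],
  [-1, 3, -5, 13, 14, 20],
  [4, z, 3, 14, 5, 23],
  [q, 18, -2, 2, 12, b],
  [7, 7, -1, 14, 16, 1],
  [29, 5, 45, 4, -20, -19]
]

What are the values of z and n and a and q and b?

Row 3 has 4 + 3 + 14 + 5 + 23 = 49; the blank must be 44 − 49 = -5.
Column 2 has 3 − 5 + 18 + 7 + 5 = 28; the blank must be 44 − 28 = 16.
Row 1 has 16 + 4 − 3 + 17 + 9 = 43; the blank must be 44 − 43 = 1.
Column 1 has 1 − 1 + 4 + 7 + 29 = 40; the blank must be 44 − 40 = 4.
Row 4 has 4 + 18 − 2 + 2 + 12 = 34; the blank must be 44 − 34 = 10.

z = -5, n = 16, a = 1, q = 4, b = 10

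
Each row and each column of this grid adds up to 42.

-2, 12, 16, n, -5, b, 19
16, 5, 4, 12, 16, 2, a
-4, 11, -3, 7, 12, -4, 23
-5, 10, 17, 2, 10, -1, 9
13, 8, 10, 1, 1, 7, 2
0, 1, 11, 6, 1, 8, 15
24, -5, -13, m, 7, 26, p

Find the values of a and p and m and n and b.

a = -13, p = -13, m = 16, n = -2, b = 4

Column 6: 2 − 4 − 1 + 7 + 8 + 26 = 38, so its missing entry is 42 − 38 = 4.
Row 1: -2 + 12 + 16 − 5 + 4 + 19 = 44, so its missing entry is 42 − 44 = -2.
Row 2: 16 + 5 + 4 + 12 + 16 + 2 = 55, so its missing entry is 42 − 55 = -13.
Column 7: 19 − 13 + 23 + 9 + 2 + 15 = 55, so its missing entry is 42 − 55 = -13.
Row 7: 24 − 5 − 13 + 7 + 26 − 13 = 26, so its missing entry is 42 − 26 = 16.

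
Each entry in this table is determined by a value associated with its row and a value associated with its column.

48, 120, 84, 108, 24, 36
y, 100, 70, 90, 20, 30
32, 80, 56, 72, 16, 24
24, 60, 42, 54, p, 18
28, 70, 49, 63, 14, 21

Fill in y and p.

y = 40, p = 12

Each row is a constant multiple of every other row — this is a multiplication table with the headers hidden.
Row 2 is 30/36 = 5/6 times row 1, so its entry in column 1 is 48 × 5/6 = 40.
Row 4 is 18/36 = 1/2 times row 1, so its entry in column 5 is 24 × 1/2 = 12.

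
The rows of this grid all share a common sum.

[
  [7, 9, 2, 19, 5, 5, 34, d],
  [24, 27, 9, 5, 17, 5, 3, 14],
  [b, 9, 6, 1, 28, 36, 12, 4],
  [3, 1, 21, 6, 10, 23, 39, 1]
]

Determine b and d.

b = 8, d = 23

Row 2 sums to 104 and so does row 4; that's the common total.
In row 3 the known cells total 96, leaving 104 − 96 = 8.
In row 1 the known cells total 81, leaving 104 − 81 = 23.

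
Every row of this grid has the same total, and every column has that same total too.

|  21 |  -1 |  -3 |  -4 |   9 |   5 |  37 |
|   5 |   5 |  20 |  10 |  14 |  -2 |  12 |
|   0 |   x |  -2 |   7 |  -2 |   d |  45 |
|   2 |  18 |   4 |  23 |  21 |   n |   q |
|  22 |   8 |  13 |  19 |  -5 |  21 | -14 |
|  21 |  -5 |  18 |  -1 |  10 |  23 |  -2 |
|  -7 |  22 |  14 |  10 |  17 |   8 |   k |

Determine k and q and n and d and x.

Rows 1 and 2 both sum to 64, so that's the common total.
The known cells in column 2 total 47, leaving 64 − 47 = 17 for the blank.
The known cells in row 7 total 64, leaving 64 − 64 = 0 for the blank.
The known cells in column 7 total 78, leaving 64 − 78 = -14 for the blank.
The known cells in row 3 total 65, leaving 64 − 65 = -1 for the blank.
The known cells in row 4 total 54, leaving 64 − 54 = 10 for the blank.

k = 0, q = -14, n = 10, d = -1, x = 17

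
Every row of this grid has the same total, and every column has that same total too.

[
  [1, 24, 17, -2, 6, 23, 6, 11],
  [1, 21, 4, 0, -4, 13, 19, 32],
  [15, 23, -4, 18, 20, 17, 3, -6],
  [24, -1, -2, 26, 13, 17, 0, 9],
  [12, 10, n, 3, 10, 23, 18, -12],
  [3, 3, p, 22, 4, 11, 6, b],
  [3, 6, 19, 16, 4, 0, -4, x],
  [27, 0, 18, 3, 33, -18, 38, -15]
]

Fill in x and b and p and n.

Rows 1 and 2 both sum to 86, so that's the common total.
Row 5 has 12 + 10 + 3 + 10 + 23 + 18 − 12 = 64; the blank must be 86 − 64 = 22.
Row 7 has 3 + 6 + 19 + 16 + 4 + 0 − 4 = 44; the blank must be 86 − 44 = 42.
Column 8 has 11 + 32 − 6 + 9 − 12 + 42 − 15 = 61; the blank must be 86 − 61 = 25.
Row 6 has 3 + 3 + 22 + 4 + 11 + 6 + 25 = 74; the blank must be 86 − 74 = 12.

x = 42, b = 25, p = 12, n = 22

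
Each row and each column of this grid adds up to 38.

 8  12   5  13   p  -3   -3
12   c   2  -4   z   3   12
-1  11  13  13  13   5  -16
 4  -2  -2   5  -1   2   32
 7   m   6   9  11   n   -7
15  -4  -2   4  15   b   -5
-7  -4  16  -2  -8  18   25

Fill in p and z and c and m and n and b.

p = 6, z = 2, c = 11, m = 14, n = -2, b = 15

Row 6: 15 − 4 − 2 + 4 + 15 − 5 = 23, so its missing entry is 38 − 23 = 15.
Row 1: 8 + 12 + 5 + 13 − 3 − 3 = 32, so its missing entry is 38 − 32 = 6.
Column 5: 6 + 13 − 1 + 11 + 15 − 8 = 36, so its missing entry is 38 − 36 = 2.
Row 2: 12 + 2 − 4 + 2 + 3 + 12 = 27, so its missing entry is 38 − 27 = 11.
Column 6: -3 + 3 + 5 + 2 + 15 + 18 = 40, so its missing entry is 38 − 40 = -2.
Row 5: 7 + 6 + 9 + 11 − 2 − 7 = 24, so its missing entry is 38 − 24 = 14.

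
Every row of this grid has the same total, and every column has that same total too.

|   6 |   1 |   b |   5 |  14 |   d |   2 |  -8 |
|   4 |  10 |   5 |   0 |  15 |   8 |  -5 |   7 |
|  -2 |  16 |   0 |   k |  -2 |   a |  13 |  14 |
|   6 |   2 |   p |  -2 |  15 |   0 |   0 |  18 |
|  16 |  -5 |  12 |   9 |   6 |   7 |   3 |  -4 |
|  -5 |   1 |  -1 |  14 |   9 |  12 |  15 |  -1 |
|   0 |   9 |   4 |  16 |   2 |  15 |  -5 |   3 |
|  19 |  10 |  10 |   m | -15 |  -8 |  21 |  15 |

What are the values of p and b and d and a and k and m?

Rows 2 and 5 both sum to 44, so that's the common total.
Row 8 has 19 + 10 + 10 − 15 − 8 + 21 + 15 = 52; the blank must be 44 − 52 = -8.
Column 4 has 5 + 0 − 2 + 9 + 14 + 16 − 8 = 34; the blank must be 44 − 34 = 10.
Row 4 has 6 + 2 − 2 + 15 + 0 + 0 + 18 = 39; the blank must be 44 − 39 = 5.
Column 3 has 5 + 0 + 5 + 12 − 1 + 4 + 10 = 35; the blank must be 44 − 35 = 9.
Row 1 has 6 + 1 + 9 + 5 + 14 + 2 − 8 = 29; the blank must be 44 − 29 = 15.
Row 3 has -2 + 16 + 0 + 10 − 2 + 13 + 14 = 49; the blank must be 44 − 49 = -5.

p = 5, b = 9, d = 15, a = -5, k = 10, m = -8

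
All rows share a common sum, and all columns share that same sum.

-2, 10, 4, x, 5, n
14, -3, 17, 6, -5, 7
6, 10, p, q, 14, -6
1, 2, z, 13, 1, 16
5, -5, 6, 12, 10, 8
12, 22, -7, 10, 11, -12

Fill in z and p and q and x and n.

z = 3, p = 13, q = -1, x = -4, n = 23

Rows 2 and 5 both sum to 36, so that's the common total.
Column 6 has 7 − 6 + 16 + 8 − 12 = 13; the blank must be 36 − 13 = 23.
Row 1 has -2 + 10 + 4 + 5 + 23 = 40; the blank must be 36 − 40 = -4.
Column 4 has -4 + 6 + 13 + 12 + 10 = 37; the blank must be 36 − 37 = -1.
Row 3 has 6 + 10 − 1 + 14 − 6 = 23; the blank must be 36 − 23 = 13.
Row 4 has 1 + 2 + 13 + 1 + 16 = 33; the blank must be 36 − 33 = 3.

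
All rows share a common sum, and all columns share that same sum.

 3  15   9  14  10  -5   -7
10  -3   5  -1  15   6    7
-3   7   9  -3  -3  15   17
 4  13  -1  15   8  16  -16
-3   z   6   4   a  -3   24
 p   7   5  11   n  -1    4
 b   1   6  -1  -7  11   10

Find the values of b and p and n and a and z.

b = 19, p = 9, n = 4, a = 12, z = -1

Rows 1 and 2 both sum to 39, so that's the common total.
Row 7 has 1 + 6 − 1 − 7 + 11 + 10 = 20; the blank must be 39 − 20 = 19.
Column 1 has 3 + 10 − 3 + 4 − 3 + 19 = 30; the blank must be 39 − 30 = 9.
Row 6 has 9 + 7 + 5 + 11 − 1 + 4 = 35; the blank must be 39 − 35 = 4.
Column 5 has 10 + 15 − 3 + 8 + 4 − 7 = 27; the blank must be 39 − 27 = 12.
Row 5 has -3 + 6 + 4 + 12 − 3 + 24 = 40; the blank must be 39 − 40 = -1.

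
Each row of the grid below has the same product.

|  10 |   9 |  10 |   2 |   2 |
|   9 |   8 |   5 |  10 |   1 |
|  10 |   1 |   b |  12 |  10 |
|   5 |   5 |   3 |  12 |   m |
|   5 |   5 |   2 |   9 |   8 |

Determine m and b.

Rows 1 and 5 each multiply to 3600, so every row has product 3600.
Row 4: 5×5×3×12 = 900, so the missing entry is 3600 ÷ 900 = 4.
Row 3: 10×1×12×10 = 1200, so the missing entry is 3600 ÷ 1200 = 3.

m = 4, b = 3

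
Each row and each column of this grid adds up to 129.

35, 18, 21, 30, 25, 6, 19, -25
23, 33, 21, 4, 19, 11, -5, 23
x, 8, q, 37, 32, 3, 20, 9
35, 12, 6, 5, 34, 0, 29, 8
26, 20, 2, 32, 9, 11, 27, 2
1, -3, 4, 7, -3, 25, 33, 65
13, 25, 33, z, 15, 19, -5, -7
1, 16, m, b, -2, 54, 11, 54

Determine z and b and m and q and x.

The known cells in column 1 total 134, leaving 129 − 134 = -5 for the blank.
The known cells in row 3 total 104, leaving 129 − 104 = 25 for the blank.
The known cells in column 3 total 112, leaving 129 − 112 = 17 for the blank.
The known cells in row 8 total 151, leaving 129 − 151 = -22 for the blank.
The known cells in row 7 total 93, leaving 129 − 93 = 36 for the blank.

z = 36, b = -22, m = 17, q = 25, x = -5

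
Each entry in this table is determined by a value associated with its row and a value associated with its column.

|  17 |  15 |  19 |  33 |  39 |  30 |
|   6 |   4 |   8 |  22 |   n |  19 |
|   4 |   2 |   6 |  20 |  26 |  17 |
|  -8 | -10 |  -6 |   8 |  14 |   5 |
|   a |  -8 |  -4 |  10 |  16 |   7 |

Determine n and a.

n = 28, a = -6

The difference between any two rows is the same in every column — this is an addition table with the headers hidden.
Row 2 minus row 1 is 4 − 15 = -11, so its entry in column 5 is 39 + (-11) = 28.
Row 5 minus row 1 is -8 − 15 = -23, so its entry in column 1 is 17 + (-23) = -6.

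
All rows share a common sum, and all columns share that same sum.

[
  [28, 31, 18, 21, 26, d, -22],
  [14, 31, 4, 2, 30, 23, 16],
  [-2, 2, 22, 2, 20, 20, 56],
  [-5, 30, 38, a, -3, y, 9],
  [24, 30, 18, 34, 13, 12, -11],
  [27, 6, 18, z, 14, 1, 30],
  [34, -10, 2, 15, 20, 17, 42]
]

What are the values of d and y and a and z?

Rows 2 and 3 both sum to 120, so that's the common total.
Row 6: 27 + 6 + 18 + 14 + 1 + 30 = 96, so its missing entry is 120 − 96 = 24.
Column 4: 21 + 2 + 2 + 34 + 24 + 15 = 98, so its missing entry is 120 − 98 = 22.
Row 4: -5 + 30 + 38 + 22 − 3 + 9 = 91, so its missing entry is 120 − 91 = 29.
Row 1: 28 + 31 + 18 + 21 + 26 − 22 = 102, so its missing entry is 120 − 102 = 18.

d = 18, y = 29, a = 22, z = 24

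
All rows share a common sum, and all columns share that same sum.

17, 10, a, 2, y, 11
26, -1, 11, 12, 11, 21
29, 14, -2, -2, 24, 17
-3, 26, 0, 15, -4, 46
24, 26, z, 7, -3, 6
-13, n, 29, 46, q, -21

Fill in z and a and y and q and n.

Rows 2 and 3 both sum to 80, so that's the common total.
The known cells in column 2 total 75, leaving 80 − 75 = 5 for the blank.
The known cells in row 6 total 46, leaving 80 − 46 = 34 for the blank.
The known cells in column 5 total 62, leaving 80 − 62 = 18 for the blank.
The known cells in row 5 total 60, leaving 80 − 60 = 20 for the blank.
The known cells in row 1 total 58, leaving 80 − 58 = 22 for the blank.

z = 20, a = 22, y = 18, q = 34, n = 5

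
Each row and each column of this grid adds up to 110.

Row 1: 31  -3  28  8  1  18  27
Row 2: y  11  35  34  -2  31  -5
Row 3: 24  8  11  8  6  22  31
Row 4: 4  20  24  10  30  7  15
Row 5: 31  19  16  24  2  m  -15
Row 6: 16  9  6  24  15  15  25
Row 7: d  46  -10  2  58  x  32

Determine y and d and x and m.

Row 2: 11 + 35 + 34 − 2 + 31 − 5 = 104, so its missing entry is 110 − 104 = 6.
Row 5: 31 + 19 + 16 + 24 + 2 − 15 = 77, so its missing entry is 110 − 77 = 33.
Column 6: 18 + 31 + 22 + 7 + 33 + 15 = 126, so its missing entry is 110 − 126 = -16.
Row 7: 46 − 10 + 2 + 58 − 16 + 32 = 112, so its missing entry is 110 − 112 = -2.

y = 6, d = -2, x = -16, m = 33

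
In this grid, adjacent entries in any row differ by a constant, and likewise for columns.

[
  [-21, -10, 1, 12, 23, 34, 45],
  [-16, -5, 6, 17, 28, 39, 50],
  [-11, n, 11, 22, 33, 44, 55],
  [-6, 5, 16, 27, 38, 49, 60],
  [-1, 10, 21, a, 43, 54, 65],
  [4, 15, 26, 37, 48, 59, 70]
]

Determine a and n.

Along each row the entries change by 11 per step; down each column they change by 5.
Row 5: from -1 at column 1, stepping by 11 to column 4 gives 32.
Row 3: from -11 at column 1, stepping by 11 to column 2 gives 0.

a = 32, n = 0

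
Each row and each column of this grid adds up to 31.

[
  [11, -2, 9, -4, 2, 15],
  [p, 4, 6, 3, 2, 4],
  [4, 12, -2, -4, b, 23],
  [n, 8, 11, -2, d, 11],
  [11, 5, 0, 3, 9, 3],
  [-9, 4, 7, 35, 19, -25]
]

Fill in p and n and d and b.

p = 12, n = 2, d = 1, b = -2

Row 2 has 4 + 6 + 3 + 2 + 4 = 19; the blank must be 31 − 19 = 12.
Row 3 has 4 + 12 − 2 − 4 + 23 = 33; the blank must be 31 − 33 = -2.
Column 5 has 2 + 2 − 2 + 9 + 19 = 30; the blank must be 31 − 30 = 1.
Row 4 has 8 + 11 − 2 + 1 + 11 = 29; the blank must be 31 − 29 = 2.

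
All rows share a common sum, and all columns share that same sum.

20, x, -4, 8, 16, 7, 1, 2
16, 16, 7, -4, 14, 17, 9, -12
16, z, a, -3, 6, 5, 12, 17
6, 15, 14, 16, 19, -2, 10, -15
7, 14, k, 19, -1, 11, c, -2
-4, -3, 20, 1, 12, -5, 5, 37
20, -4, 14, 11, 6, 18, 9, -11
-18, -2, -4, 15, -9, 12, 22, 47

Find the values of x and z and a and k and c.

x = 13, z = 14, a = -4, k = 20, c = -5

Rows 2 and 4 both sum to 63, so that's the common total.
Row 1 has 20 − 4 + 8 + 16 + 7 + 1 + 2 = 50; the blank must be 63 − 50 = 13.
Column 2 has 13 + 16 + 15 + 14 − 3 − 4 − 2 = 49; the blank must be 63 − 49 = 14.
Column 7 has 1 + 9 + 12 + 10 + 5 + 9 + 22 = 68; the blank must be 63 − 68 = -5.
Row 5 has 7 + 14 + 19 − 1 + 11 − 5 − 2 = 43; the blank must be 63 − 43 = 20.
Row 3 has 16 + 14 − 3 + 6 + 5 + 12 + 17 = 67; the blank must be 63 − 67 = -4.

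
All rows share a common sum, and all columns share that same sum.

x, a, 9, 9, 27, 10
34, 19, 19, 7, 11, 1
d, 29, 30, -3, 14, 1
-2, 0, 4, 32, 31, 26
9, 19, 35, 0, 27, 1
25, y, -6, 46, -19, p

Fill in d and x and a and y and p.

Rows 2 and 4 both sum to 91, so that's the common total.
Column 6 has 10 + 1 + 1 + 26 + 1 = 39; the blank must be 91 − 39 = 52.
Row 3 has 29 + 30 − 3 + 14 + 1 = 71; the blank must be 91 − 71 = 20.
Column 1 has 34 + 20 − 2 + 9 + 25 = 86; the blank must be 91 − 86 = 5.
Row 1 has 5 + 9 + 9 + 27 + 10 = 60; the blank must be 91 − 60 = 31.
Row 6 has 25 − 6 + 46 − 19 + 52 = 98; the blank must be 91 − 98 = -7.

d = 20, x = 5, a = 31, y = -7, p = 52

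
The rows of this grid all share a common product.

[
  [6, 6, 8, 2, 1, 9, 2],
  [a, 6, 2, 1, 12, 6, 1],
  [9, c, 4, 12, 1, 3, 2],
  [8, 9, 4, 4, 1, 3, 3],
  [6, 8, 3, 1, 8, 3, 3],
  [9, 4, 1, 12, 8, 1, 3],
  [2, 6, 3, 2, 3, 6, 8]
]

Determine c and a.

c = 4, a = 12

Rows 1 and 7 each multiply to 10368, so every row has product 10368.
Row 3: 9×4×12×1×3×2 = 2592, so the missing entry is 10368 ÷ 2592 = 4.
Row 2: 6×2×1×12×6×1 = 864, so the missing entry is 10368 ÷ 864 = 12.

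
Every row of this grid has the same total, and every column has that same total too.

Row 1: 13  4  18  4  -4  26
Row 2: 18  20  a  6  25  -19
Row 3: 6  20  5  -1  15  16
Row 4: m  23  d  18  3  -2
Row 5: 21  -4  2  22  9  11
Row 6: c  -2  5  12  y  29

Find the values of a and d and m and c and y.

Rows 1 and 3 both sum to 61, so that's the common total.
Row 2: 18 + 20 + 6 + 25 − 19 = 50, so its missing entry is 61 − 50 = 11.
Column 5: -4 + 25 + 15 + 3 + 9 = 48, so its missing entry is 61 − 48 = 13.
Row 6: -2 + 5 + 12 + 13 + 29 = 57, so its missing entry is 61 − 57 = 4.
Column 1: 13 + 18 + 6 + 21 + 4 = 62, so its missing entry is 61 − 62 = -1.
Row 4: -1 + 23 + 18 + 3 − 2 = 41, so its missing entry is 61 − 41 = 20.

a = 11, d = 20, m = -1, c = 4, y = 13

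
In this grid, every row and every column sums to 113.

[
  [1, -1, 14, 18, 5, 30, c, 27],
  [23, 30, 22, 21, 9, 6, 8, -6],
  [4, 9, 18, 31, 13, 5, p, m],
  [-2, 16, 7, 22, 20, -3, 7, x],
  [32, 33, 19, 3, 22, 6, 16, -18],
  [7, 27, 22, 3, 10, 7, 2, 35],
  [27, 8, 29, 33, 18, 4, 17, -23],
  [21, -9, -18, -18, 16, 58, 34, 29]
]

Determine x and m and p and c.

x = 46, m = 23, p = 10, c = 19

Row 4 has -2 + 16 + 7 + 22 + 20 − 3 + 7 = 67; the blank must be 113 − 67 = 46.
Column 8 has 27 − 6 + 46 − 18 + 35 − 23 + 29 = 90; the blank must be 113 − 90 = 23.
Row 3 has 4 + 9 + 18 + 31 + 13 + 5 + 23 = 103; the blank must be 113 − 103 = 10.
Row 1 has 1 − 1 + 14 + 18 + 5 + 30 + 27 = 94; the blank must be 113 − 94 = 19.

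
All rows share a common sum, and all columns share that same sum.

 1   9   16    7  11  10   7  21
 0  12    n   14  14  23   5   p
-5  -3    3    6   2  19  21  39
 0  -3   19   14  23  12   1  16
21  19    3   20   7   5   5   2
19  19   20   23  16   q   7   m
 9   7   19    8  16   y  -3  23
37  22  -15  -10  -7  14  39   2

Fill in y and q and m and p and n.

y = 3, q = -4, m = -18, p = -3, n = 17

Rows 1 and 3 both sum to 82, so that's the common total.
Column 3 has 16 + 3 + 19 + 3 + 20 + 19 − 15 = 65; the blank must be 82 − 65 = 17.
Row 7 has 9 + 7 + 19 + 8 + 16 − 3 + 23 = 79; the blank must be 82 − 79 = 3.
Column 6 has 10 + 23 + 19 + 12 + 5 + 3 + 14 = 86; the blank must be 82 − 86 = -4.
Row 6 has 19 + 19 + 20 + 23 + 16 − 4 + 7 = 100; the blank must be 82 − 100 = -18.
Row 2 has 0 + 12 + 17 + 14 + 14 + 23 + 5 = 85; the blank must be 82 − 85 = -3.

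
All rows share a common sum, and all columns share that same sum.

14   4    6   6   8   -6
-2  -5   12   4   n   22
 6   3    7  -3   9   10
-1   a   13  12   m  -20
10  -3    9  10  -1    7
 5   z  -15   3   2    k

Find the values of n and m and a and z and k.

Rows 1 and 3 both sum to 32, so that's the common total.
Column 6 has -6 + 22 + 10 − 20 + 7 = 13; the blank must be 32 − 13 = 19.
Row 6 has 5 − 15 + 3 + 2 + 19 = 14; the blank must be 32 − 14 = 18.
Column 2 has 4 − 5 + 3 − 3 + 18 = 17; the blank must be 32 − 17 = 15.
Row 4 has -1 + 15 + 13 + 12 − 20 = 19; the blank must be 32 − 19 = 13.
Row 2 has -2 − 5 + 12 + 4 + 22 = 31; the blank must be 32 − 31 = 1.

n = 1, m = 13, a = 15, z = 18, k = 19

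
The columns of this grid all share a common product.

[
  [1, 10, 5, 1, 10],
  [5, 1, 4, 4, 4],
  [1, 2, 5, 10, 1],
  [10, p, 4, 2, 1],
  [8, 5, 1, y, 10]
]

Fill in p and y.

Columns 1 and 5 each multiply to 400, so every column has product 400.
Column 2: 10×1×2×5 = 100, so the missing entry is 400 ÷ 100 = 4.
Column 4: 1×4×10×2 = 80, so the missing entry is 400 ÷ 80 = 5.

p = 4, y = 5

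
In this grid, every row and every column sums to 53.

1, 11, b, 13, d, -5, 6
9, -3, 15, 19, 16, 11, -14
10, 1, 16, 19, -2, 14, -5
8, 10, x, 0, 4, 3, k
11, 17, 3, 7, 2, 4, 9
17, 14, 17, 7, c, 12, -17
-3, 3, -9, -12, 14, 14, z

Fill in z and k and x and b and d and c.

Row 6: 17 + 14 + 17 + 7 + 12 − 17 = 50, so its missing entry is 53 − 50 = 3.
Column 5: 16 − 2 + 4 + 2 + 3 + 14 = 37, so its missing entry is 53 − 37 = 16.
Row 1: 1 + 11 + 13 + 16 − 5 + 6 = 42, so its missing entry is 53 − 42 = 11.
Row 7: -3 + 3 − 9 − 12 + 14 + 14 = 7, so its missing entry is 53 − 7 = 46.
Column 7: 6 − 14 − 5 + 9 − 17 + 46 = 25, so its missing entry is 53 − 25 = 28.
Row 4: 8 + 10 + 0 + 4 + 3 + 28 = 53, so its missing entry is 53 − 53 = 0.

z = 46, k = 28, x = 0, b = 11, d = 16, c = 3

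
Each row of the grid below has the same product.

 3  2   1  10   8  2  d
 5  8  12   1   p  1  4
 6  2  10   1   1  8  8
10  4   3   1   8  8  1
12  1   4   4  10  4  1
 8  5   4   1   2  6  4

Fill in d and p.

Rows 3 and 5 each multiply to 7680, so every row has product 7680.
Row 1: 3×2×1×10×8×2 = 960, so the missing entry is 7680 ÷ 960 = 8.
Row 2: 5×8×12×1×1×4 = 1920, so the missing entry is 7680 ÷ 1920 = 4.

d = 8, p = 4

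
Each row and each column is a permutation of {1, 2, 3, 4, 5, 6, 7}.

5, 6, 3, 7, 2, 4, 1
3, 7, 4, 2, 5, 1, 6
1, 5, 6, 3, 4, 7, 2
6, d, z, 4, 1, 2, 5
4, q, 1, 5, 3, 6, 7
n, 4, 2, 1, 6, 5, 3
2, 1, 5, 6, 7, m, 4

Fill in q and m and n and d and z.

At (row 7, col 6): row 7 already has {1, 2, 4, 5, 6, 7}, so the value is 3.
At (row 6, col 1): row 6 already has {1, 2, 3, 4, 5, 6}, so the value is 7.
Cell (4,3): column 3 already has {1, 2, 3, 4, 5, 6} → 7.
Cell (4,2): row 4 already has {1, 2, 4, 5, 6, 7} → 3.
At (row 5, col 2): row 5 already has {1, 3, 4, 5, 6, 7}, so the value is 2.

q = 2, m = 3, n = 7, d = 3, z = 7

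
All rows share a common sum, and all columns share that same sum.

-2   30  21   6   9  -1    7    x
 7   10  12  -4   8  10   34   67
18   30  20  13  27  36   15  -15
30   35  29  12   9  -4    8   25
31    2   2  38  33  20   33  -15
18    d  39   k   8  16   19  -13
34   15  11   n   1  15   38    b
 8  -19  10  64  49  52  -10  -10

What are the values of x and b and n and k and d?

Rows 2 and 3 both sum to 144, so that's the common total.
Row 1: -2 + 30 + 21 + 6 + 9 − 1 + 7 = 70, so its missing entry is 144 − 70 = 74.
Column 2: 30 + 10 + 30 + 35 + 2 + 15 − 19 = 103, so its missing entry is 144 − 103 = 41.
Column 8: 74 + 67 − 15 + 25 − 15 − 13 − 10 = 113, so its missing entry is 144 − 113 = 31.
Row 6: 18 + 41 + 39 + 8 + 16 + 19 − 13 = 128, so its missing entry is 144 − 128 = 16.
Row 7: 34 + 15 + 11 + 1 + 15 + 38 + 31 = 145, so its missing entry is 144 − 145 = -1.

x = 74, b = 31, n = -1, k = 16, d = 41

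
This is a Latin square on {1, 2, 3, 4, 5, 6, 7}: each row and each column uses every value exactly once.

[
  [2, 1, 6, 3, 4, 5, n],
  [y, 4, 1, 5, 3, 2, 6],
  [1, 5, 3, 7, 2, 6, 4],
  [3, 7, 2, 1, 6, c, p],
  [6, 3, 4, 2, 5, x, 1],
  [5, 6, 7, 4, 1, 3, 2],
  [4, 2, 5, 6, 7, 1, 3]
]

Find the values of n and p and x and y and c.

n = 7, p = 5, x = 7, y = 7, c = 4

At (row 1, col 7): row 1 already has {1, 2, 3, 4, 5, 6}, so the value is 7.
For row 5, column 6: row 5 already has {1, 2, 3, 4, 5, 6}; that leaves 7.
For row 4, column 7: column 7 already has {1, 2, 3, 4, 6, 7}; that leaves 5.
For row 2, column 1: row 2 already has {1, 2, 3, 4, 5, 6}; that leaves 7.
At (row 4, col 6): row 4 already has {1, 2, 3, 5, 6, 7}, so the value is 4.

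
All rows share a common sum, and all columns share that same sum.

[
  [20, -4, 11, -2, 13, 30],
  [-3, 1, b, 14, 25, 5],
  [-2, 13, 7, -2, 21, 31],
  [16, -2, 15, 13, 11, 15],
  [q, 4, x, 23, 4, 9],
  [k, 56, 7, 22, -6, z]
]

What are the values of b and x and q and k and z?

b = 26, x = 2, q = 26, k = 11, z = -22

Rows 1 and 3 both sum to 68, so that's the common total.
The known cells in row 2 total 42, leaving 68 − 42 = 26 for the blank.
The known cells in column 6 total 90, leaving 68 − 90 = -22 for the blank.
The known cells in column 3 total 66, leaving 68 − 66 = 2 for the blank.
The known cells in row 5 total 42, leaving 68 − 42 = 26 for the blank.
The known cells in row 6 total 57, leaving 68 − 57 = 11 for the blank.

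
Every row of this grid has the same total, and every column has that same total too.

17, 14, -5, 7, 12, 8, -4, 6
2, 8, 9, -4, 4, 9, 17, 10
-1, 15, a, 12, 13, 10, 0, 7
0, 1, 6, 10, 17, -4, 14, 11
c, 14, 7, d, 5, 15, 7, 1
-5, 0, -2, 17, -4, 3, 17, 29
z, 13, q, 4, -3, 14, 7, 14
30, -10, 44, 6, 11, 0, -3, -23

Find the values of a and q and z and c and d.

a = -1, q = -3, z = 9, c = 3, d = 3

Rows 1 and 2 both sum to 55, so that's the common total.
The known cells in row 3 total 56, leaving 55 − 56 = -1 for the blank.
The known cells in column 3 total 58, leaving 55 − 58 = -3 for the blank.
The known cells in column 4 total 52, leaving 55 − 52 = 3 for the blank.
The known cells in row 5 total 52, leaving 55 − 52 = 3 for the blank.
The known cells in row 7 total 46, leaving 55 − 46 = 9 for the blank.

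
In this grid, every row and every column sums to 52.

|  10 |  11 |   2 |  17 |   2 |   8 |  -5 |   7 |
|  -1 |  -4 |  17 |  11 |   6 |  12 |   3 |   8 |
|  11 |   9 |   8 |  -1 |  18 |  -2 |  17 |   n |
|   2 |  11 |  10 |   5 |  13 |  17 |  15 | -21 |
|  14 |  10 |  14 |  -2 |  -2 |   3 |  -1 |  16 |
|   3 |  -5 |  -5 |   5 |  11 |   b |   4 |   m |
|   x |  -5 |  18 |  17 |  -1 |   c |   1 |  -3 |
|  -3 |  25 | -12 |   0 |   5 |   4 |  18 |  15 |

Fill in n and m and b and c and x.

n = -8, m = 38, b = 1, c = 9, x = 16

Row 3: 11 + 9 + 8 − 1 + 18 − 2 + 17 = 60, so its missing entry is 52 − 60 = -8.
Column 8: 7 + 8 − 8 − 21 + 16 − 3 + 15 = 14, so its missing entry is 52 − 14 = 38.
Row 6: 3 − 5 − 5 + 5 + 11 + 4 + 38 = 51, so its missing entry is 52 − 51 = 1.
Column 6: 8 + 12 − 2 + 17 + 3 + 1 + 4 = 43, so its missing entry is 52 − 43 = 9.
Row 7: -5 + 18 + 17 − 1 + 9 + 1 − 3 = 36, so its missing entry is 52 − 36 = 16.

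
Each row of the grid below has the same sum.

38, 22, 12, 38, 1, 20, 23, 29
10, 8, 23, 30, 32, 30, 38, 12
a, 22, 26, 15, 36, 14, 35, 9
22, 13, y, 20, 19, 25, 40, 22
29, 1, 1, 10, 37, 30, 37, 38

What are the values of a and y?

a = 26, y = 22

Row 1 sums to 183 and so does row 2; that's the common total.
In row 3 the known cells total 157, leaving 183 − 157 = 26.
In row 4 the known cells total 161, leaving 183 − 161 = 22.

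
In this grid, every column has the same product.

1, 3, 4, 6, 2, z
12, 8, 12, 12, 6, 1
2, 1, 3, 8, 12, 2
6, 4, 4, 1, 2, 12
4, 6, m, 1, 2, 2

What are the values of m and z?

m = 1, z = 12

Columns 2 and 5 each multiply to 576, so every column has product 576.
Column 3: 4×12×3×4 = 576, so the missing entry is 576 ÷ 576 = 1.
Column 6: 1×2×12×2 = 48, so the missing entry is 576 ÷ 48 = 12.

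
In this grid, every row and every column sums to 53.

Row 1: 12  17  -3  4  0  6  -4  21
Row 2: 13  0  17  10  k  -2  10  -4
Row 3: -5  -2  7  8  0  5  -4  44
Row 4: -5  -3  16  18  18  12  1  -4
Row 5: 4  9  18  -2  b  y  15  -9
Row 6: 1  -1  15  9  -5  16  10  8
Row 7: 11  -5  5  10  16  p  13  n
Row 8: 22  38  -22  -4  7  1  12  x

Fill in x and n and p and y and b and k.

Row 8 has 22 + 38 − 22 − 4 + 7 + 1 + 12 = 54; the blank must be 53 − 54 = -1.
Row 2 has 13 + 0 + 17 + 10 − 2 + 10 − 4 = 44; the blank must be 53 − 44 = 9.
Column 5 has 0 + 9 + 0 + 18 − 5 + 16 + 7 = 45; the blank must be 53 − 45 = 8.
Column 8 has 21 − 4 + 44 − 4 − 9 + 8 − 1 = 55; the blank must be 53 − 55 = -2.
Row 7 has 11 − 5 + 5 + 10 + 16 + 13 − 2 = 48; the blank must be 53 − 48 = 5.
Row 5 has 4 + 9 + 18 − 2 + 8 + 15 − 9 = 43; the blank must be 53 − 43 = 10.

x = -1, n = -2, p = 5, y = 10, b = 8, k = 9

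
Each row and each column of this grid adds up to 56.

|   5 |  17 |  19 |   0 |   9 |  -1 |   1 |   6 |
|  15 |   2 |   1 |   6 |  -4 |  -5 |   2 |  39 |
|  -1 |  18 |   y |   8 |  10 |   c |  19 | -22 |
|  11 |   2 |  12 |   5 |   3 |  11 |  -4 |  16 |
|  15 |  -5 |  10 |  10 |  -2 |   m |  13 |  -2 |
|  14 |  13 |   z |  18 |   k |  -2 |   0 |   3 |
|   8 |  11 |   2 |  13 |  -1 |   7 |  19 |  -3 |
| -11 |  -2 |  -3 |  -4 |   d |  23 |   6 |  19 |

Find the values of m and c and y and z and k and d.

The known cells in row 8 total 28, leaving 56 − 28 = 28 for the blank.
The known cells in column 5 total 43, leaving 56 − 43 = 13 for the blank.
The known cells in row 5 total 39, leaving 56 − 39 = 17 for the blank.
The known cells in column 6 total 50, leaving 56 − 50 = 6 for the blank.
The known cells in row 3 total 38, leaving 56 − 38 = 18 for the blank.
The known cells in row 6 total 59, leaving 56 − 59 = -3 for the blank.

m = 17, c = 6, y = 18, z = -3, k = 13, d = 28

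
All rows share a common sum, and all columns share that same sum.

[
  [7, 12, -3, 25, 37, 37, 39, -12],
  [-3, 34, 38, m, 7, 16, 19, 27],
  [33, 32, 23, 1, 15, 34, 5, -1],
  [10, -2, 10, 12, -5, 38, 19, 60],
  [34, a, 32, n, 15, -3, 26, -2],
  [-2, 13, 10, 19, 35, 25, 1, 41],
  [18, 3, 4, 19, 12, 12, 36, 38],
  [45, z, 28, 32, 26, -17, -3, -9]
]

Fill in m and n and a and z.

Rows 1 and 3 both sum to 142, so that's the common total.
Row 8: 45 + 28 + 32 + 26 − 17 − 3 − 9 = 102, so its missing entry is 142 − 102 = 40.
Row 2: -3 + 34 + 38 + 7 + 16 + 19 + 27 = 138, so its missing entry is 142 − 138 = 4.
Column 2: 12 + 34 + 32 − 2 + 13 + 3 + 40 = 132, so its missing entry is 142 − 132 = 10.
Row 5: 34 + 10 + 32 + 15 − 3 + 26 − 2 = 112, so its missing entry is 142 − 112 = 30.

m = 4, n = 30, a = 10, z = 40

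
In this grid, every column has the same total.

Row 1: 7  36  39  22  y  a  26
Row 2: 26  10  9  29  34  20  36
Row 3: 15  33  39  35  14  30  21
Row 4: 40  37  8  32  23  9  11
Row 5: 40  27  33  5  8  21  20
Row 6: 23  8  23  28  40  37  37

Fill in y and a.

y = 32, a = 34

The complete columns each total 151.
Column 5 is missing 151 − 119 = 32 (since 34 + 14 + 23 + 8 + 40 = 119).
Column 6 is missing 151 − 117 = 34 (since 20 + 30 + 9 + 21 + 37 = 117).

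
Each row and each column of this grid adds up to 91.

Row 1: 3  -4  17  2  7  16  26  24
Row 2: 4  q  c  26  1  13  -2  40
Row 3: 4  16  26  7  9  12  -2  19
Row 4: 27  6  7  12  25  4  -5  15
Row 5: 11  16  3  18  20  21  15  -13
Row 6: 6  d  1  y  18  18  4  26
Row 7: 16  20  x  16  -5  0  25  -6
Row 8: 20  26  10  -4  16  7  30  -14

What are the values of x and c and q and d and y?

Row 7: 16 + 20 + 16 − 5 + 0 + 25 − 6 = 66, so its missing entry is 91 − 66 = 25.
Column 3: 17 + 26 + 7 + 3 + 1 + 25 + 10 = 89, so its missing entry is 91 − 89 = 2.
Row 2: 4 + 2 + 26 + 1 + 13 − 2 + 40 = 84, so its missing entry is 91 − 84 = 7.
Column 2: -4 + 7 + 16 + 6 + 16 + 20 + 26 = 87, so its missing entry is 91 − 87 = 4.
Row 6: 6 + 4 + 1 + 18 + 18 + 4 + 26 = 77, so its missing entry is 91 − 77 = 14.

x = 25, c = 2, q = 7, d = 4, y = 14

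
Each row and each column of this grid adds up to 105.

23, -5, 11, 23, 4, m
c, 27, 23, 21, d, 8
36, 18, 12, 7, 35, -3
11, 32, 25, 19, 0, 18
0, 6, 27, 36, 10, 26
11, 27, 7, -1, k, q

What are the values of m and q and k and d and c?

Row 1 has 23 − 5 + 11 + 23 + 4 = 56; the blank must be 105 − 56 = 49.
Column 6 has 49 + 8 − 3 + 18 + 26 = 98; the blank must be 105 − 98 = 7.
Row 6 has 11 + 27 + 7 − 1 + 7 = 51; the blank must be 105 − 51 = 54.
Column 5 has 4 + 35 + 0 + 10 + 54 = 103; the blank must be 105 − 103 = 2.
Row 2 has 27 + 23 + 21 + 2 + 8 = 81; the blank must be 105 − 81 = 24.

m = 49, q = 7, k = 54, d = 2, c = 24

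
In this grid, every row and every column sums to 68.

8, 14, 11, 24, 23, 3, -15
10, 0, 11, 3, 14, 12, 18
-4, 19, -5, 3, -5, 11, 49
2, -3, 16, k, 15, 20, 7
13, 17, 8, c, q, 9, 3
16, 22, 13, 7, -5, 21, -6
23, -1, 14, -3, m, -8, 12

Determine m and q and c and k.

Row 4 has 2 − 3 + 16 + 15 + 20 + 7 = 57; the blank must be 68 − 57 = 11.
Row 7 has 23 − 1 + 14 − 3 − 8 + 12 = 37; the blank must be 68 − 37 = 31.
Column 5 has 23 + 14 − 5 + 15 − 5 + 31 = 73; the blank must be 68 − 73 = -5.
Row 5 has 13 + 17 + 8 − 5 + 9 + 3 = 45; the blank must be 68 − 45 = 23.

m = 31, q = -5, c = 23, k = 11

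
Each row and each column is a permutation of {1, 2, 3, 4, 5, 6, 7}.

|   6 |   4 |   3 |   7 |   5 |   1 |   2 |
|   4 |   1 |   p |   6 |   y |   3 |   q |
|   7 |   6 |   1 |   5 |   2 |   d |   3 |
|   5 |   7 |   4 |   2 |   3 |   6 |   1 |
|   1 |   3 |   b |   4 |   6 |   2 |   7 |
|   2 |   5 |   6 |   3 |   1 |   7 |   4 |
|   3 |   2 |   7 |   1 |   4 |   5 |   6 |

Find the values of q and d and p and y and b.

q = 5, d = 4, p = 2, y = 7, b = 5

At (row 2, col 5): column 5 already has {1, 2, 3, 4, 5, 6}, so the value is 7.
Cell (5,3): row 5 already has {1, 2, 3, 4, 6, 7} → 5.
At (row 2, col 3): column 3 already has {1, 3, 4, 5, 6, 7}, so the value is 2.
At (row 2, col 7): row 2 already has {1, 2, 3, 4, 6, 7}, so the value is 5.
For row 3, column 6: row 3 already has {1, 2, 3, 5, 6, 7}; that leaves 4.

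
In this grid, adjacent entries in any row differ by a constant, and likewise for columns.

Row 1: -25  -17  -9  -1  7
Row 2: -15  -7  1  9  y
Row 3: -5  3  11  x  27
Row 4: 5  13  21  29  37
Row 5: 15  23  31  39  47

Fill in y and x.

y = 17, x = 19

Along each row the entries change by 8 per step; down each column they change by 10.
Row 2: from -15 at column 1, stepping by 8 to column 5 gives 17.
Row 3: from -5 at column 1, stepping by 8 to column 4 gives 19.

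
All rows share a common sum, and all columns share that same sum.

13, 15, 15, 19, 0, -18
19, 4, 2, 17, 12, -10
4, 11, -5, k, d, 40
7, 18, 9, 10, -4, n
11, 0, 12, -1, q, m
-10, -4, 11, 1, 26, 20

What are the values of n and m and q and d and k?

Rows 1 and 2 both sum to 44, so that's the common total.
The known cells in column 4 total 46, leaving 44 − 46 = -2 for the blank.
The known cells in row 3 total 48, leaving 44 − 48 = -4 for the blank.
The known cells in column 5 total 30, leaving 44 − 30 = 14 for the blank.
The known cells in row 5 total 36, leaving 44 − 36 = 8 for the blank.
The known cells in row 4 total 40, leaving 44 − 40 = 4 for the blank.

n = 4, m = 8, q = 14, d = -4, k = -2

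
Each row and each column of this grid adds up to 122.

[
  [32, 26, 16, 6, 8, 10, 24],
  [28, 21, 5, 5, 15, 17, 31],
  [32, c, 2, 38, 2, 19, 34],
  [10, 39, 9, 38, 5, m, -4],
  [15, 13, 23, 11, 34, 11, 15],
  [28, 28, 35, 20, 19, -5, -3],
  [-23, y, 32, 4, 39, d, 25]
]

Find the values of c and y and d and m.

c = -5, y = 0, d = 45, m = 25

Row 4 has 10 + 39 + 9 + 38 + 5 − 4 = 97; the blank must be 122 − 97 = 25.
Row 3 has 32 + 2 + 38 + 2 + 19 + 34 = 127; the blank must be 122 − 127 = -5.
Column 2 has 26 + 21 − 5 + 39 + 13 + 28 = 122; the blank must be 122 − 122 = 0.
Row 7 has -23 + 0 + 32 + 4 + 39 + 25 = 77; the blank must be 122 − 77 = 45.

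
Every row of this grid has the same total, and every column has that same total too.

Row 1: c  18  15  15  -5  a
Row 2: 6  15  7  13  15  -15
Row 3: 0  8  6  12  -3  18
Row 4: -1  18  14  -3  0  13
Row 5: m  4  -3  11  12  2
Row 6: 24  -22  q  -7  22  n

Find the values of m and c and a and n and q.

m = 15, c = -3, a = 1, n = 22, q = 2

Rows 2 and 3 both sum to 41, so that's the common total.
Row 5 has 4 − 3 + 11 + 12 + 2 = 26; the blank must be 41 − 26 = 15.
Column 1 has 6 + 0 − 1 + 15 + 24 = 44; the blank must be 41 − 44 = -3.
Row 1 has -3 + 18 + 15 + 15 − 5 = 40; the blank must be 41 − 40 = 1.
Column 6 has 1 − 15 + 18 + 13 + 2 = 19; the blank must be 41 − 19 = 22.
Row 6 has 24 − 22 − 7 + 22 + 22 = 39; the blank must be 41 − 39 = 2.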